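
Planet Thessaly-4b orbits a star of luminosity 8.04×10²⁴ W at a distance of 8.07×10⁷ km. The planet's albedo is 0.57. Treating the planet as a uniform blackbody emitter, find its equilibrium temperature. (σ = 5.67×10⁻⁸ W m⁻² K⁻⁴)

d = 8.07×10⁷ km = 8.07×10¹⁰ m.
Flux: S = L/(4πd²) = 8.04×10²⁴/(4π×(8.07×10¹⁰)²) = 98.2 W m⁻².
Energy balance: absorbed = emitted ⇒ πR²·S(1−A) = 4πR²·σT_eq⁴, so T_eq⁴ = S(1−A)/(4σ).
T_eq = [98.2 × 0.43 / (4 × 5.67×10⁻⁸)]^(1/4) = (1.86×10⁸)^(1/4) = 117 K.

T_eq ≈ 117 K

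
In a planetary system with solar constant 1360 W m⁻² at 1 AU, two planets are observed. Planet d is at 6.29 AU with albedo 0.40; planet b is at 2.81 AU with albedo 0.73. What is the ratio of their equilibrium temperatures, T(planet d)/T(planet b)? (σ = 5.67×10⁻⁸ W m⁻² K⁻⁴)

T₁/T₂ ≈ 0.816

T_eq = [S₀(1−A)/(4σd²)]^(1/4), so T ∝ (1−A)^(1/4) / √d.
T₁ = [1360×0.60/(4×5.67×10⁻⁸×6.29²)]^(1/4) = 97.65 K.
T₂ = [1360×0.27/(4×5.67×10⁻⁸×2.81²)]^(1/4) = 119.66 K.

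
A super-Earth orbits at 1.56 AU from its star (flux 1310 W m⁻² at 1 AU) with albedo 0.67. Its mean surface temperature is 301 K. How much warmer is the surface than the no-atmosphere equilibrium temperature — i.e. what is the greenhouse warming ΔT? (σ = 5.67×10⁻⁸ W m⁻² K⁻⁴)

ΔT ≈ 133.7 K

S = 1310/1.56² = 538.3 W m⁻².
T_eq = [S(1−A)/(4σ)]^(1/4) = [538.3×0.33/(4×5.67×10⁻⁸)]^(1/4) = 167.3 K.
ΔT = T_surf − T_eq = 301 − 167.3.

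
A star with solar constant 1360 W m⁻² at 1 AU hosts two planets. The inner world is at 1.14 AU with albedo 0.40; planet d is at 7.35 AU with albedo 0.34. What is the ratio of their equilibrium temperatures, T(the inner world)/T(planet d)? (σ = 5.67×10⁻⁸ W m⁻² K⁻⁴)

T₁/T₂ ≈ 2.479

T_eq = [S₀(1−A)/(4σd²)]^(1/4), so T ∝ (1−A)^(1/4) / √d.
T₁ = [1360×0.60/(4×5.67×10⁻⁸×1.14²)]^(1/4) = 229.38 K.
T₂ = [1360×0.66/(4×5.67×10⁻⁸×7.35²)]^(1/4) = 92.52 K.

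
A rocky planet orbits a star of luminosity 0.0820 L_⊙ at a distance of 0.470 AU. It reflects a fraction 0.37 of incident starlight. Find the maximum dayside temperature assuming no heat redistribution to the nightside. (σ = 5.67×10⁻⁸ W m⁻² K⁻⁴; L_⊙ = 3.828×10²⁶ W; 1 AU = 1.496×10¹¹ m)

d = 0.470 AU = 7.03×10¹⁰ m.
L = 0.0820 × 3.828×10²⁶ = 3.14×10²⁵ W.
Flux: S = L/(4πd²) = 3.14×10²⁵/(4π×(7.03×10¹⁰)²) = 505 W m⁻².
With no redistribution each surface element balances locally: S(1−A) = σT⁴.
T = [505 × 0.63 / 5.67×10⁻⁸]^(1/4) = (5.61×10⁹)^(1/4) = 274 K.

T_ss ≈ 274 K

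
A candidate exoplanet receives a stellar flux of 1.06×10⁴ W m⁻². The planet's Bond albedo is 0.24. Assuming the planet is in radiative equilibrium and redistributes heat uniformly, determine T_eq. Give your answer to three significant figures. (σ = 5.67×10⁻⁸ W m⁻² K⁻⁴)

Energy balance: absorbed = emitted ⇒ πR²·S(1−A) = 4πR²·σT_eq⁴, so T_eq⁴ = S(1−A)/(4σ).
T_eq = [1.06×10⁴ × 0.76 / (4 × 5.67×10⁻⁸)]^(1/4) = (3.55×10¹⁰)^(1/4) = 434 K.

T_eq ≈ 434 K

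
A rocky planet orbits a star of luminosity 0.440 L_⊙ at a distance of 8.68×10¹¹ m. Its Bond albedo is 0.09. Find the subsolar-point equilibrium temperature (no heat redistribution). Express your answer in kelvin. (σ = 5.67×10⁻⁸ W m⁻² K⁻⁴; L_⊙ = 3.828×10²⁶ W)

L = 0.440 × 3.828×10²⁶ = 1.68×10²⁶ W.
Flux: S = L/(4πd²) = 1.68×10²⁶/(4π×(8.68×10¹¹)²) = 17.8 W m⁻².
At the subsolar point the surface absorbs S(1−A) and emits σT⁴ per unit area — no factor of 4, since only the local patch is in balance.
T = [17.8 × 0.91 / 5.67×10⁻⁸]^(1/4) = (2.86×10⁸)^(1/4) = 130 K.

T_ss ≈ 130 K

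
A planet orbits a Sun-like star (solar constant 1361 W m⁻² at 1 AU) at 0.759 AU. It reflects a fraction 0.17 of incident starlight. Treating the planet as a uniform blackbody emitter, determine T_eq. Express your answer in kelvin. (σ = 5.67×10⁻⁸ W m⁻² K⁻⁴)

Flux at 0.759 AU: S = 1361/0.759² = 2360 W m⁻².
Energy balance: absorbed = emitted ⇒ πR²·S(1−A) = 4πR²·σT_eq⁴, so T_eq⁴ = S(1−A)/(4σ).
T_eq = [2360 × 0.83 / (4 × 5.67×10⁻⁸)]^(1/4) = (8.65×10⁹)^(1/4) = 305 K.

T_eq ≈ 305 K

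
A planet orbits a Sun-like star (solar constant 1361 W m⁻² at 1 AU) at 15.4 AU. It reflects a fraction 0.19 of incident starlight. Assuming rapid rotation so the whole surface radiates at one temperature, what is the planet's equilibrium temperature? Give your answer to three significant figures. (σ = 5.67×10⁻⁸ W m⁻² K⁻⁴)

T_eq ≈ 67.3 K

Flux at 15.4 AU: S = 1361/15.4² = 5.74 W m⁻².
Energy balance: absorbed = emitted ⇒ πR²·S(1−A) = 4πR²·σT_eq⁴, so T_eq⁴ = S(1−A)/(4σ).
T_eq = [5.74 × 0.81 / (4 × 5.67×10⁻⁸)]^(1/4) = (2.05×10⁷)^(1/4) = 67.3 K.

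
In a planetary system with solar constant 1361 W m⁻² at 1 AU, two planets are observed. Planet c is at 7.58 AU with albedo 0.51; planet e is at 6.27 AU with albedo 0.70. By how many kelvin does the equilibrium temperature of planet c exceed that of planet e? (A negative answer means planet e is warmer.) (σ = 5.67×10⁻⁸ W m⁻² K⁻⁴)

ΔT ≈ 2.3 K

T_eq = [S₀(1−A)/(4σd²)]^(1/4), so T ∝ (1−A)^(1/4) / √d.
T₁ = [1361×0.49/(4×5.67×10⁻⁸×7.58²)]^(1/4) = 84.58 K.
T₂ = [1361×0.30/(4×5.67×10⁻⁸×6.27²)]^(1/4) = 82.26 K.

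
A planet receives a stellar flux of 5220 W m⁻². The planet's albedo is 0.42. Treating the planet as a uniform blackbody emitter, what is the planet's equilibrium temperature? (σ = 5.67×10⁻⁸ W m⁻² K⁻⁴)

Energy balance: absorbed = emitted ⇒ πR²·S(1−A) = 4πR²·σT_eq⁴, so T_eq⁴ = S(1−A)/(4σ).
T_eq = [5220 × 0.58 / (4 × 5.67×10⁻⁸)]^(1/4) = (1.33×10¹⁰)^(1/4) = 340 K.

T_eq ≈ 340 K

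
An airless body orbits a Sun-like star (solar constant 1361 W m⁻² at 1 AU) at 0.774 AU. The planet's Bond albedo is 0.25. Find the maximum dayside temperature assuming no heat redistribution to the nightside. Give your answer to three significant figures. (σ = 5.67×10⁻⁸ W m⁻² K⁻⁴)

T_ss ≈ 416 K

Flux at 0.774 AU: S = 1361/0.774² = 2270 W m⁻².
With no redistribution each surface element balances locally: S(1−A) = σT⁴.
T = [2270 × 0.75 / 5.67×10⁻⁸]^(1/4) = (3.01×10¹⁰)^(1/4) = 416 K.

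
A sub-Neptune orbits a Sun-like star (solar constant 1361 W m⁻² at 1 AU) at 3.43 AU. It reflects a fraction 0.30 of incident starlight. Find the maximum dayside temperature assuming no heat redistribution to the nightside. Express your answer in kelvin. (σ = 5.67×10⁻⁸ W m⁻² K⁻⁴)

T_ss ≈ 194 K

Flux at 3.43 AU: S = 1361/3.43² = 116 W m⁻².
With no redistribution each surface element balances locally: S(1−A) = σT⁴.
T = [116 × 0.70 / 5.67×10⁻⁸]^(1/4) = (1.43×10⁹)^(1/4) = 194 K.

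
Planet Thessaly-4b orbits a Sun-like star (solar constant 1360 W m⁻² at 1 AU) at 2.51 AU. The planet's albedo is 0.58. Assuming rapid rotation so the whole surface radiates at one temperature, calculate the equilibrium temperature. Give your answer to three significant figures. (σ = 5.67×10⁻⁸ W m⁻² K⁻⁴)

T_eq ≈ 141 K

Flux at 2.51 AU: S = 1360/2.51² = 216 W m⁻².
Energy balance: absorbed = emitted ⇒ πR²·S(1−A) = 4πR²·σT_eq⁴, so T_eq⁴ = S(1−A)/(4σ).
T_eq = [216 × 0.42 / (4 × 5.67×10⁻⁸)]^(1/4) = (4.00×10⁸)^(1/4) = 141 K.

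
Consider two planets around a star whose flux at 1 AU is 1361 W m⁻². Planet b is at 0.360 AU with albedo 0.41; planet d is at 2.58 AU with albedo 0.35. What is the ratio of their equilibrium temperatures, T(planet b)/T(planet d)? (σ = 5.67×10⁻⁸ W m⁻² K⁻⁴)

T_eq = [S₀(1−A)/(4σd²)]^(1/4), so T ∝ (1−A)^(1/4) / √d.
T₁ = [1361×0.59/(4×5.67×10⁻⁸×0.360²)]^(1/4) = 406.55 K.
T₂ = [1361×0.65/(4×5.67×10⁻⁸×2.58²)]^(1/4) = 155.59 K.

T₁/T₂ ≈ 2.613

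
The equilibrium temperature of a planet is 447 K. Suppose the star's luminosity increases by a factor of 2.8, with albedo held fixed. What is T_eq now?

T_eq ≈ 578 K

T_eq ∝ L^(1/4) · d^(−1/2).
T′ = 447 × 2.8^(1/4) = 578 K.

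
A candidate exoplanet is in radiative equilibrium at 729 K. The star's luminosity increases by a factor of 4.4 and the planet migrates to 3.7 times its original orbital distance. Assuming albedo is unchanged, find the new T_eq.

T_eq ≈ 549 K

T_eq ∝ L^(1/4) · d^(−1/2).
T′ = 729 × 4.4^(1/4) / 3.7^(1/2) = 549 K.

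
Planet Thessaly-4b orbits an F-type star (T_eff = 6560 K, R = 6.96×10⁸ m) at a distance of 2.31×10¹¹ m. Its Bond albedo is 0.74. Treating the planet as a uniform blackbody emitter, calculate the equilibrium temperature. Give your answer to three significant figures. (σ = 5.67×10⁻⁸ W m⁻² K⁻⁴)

T_eq ≈ 182 K

L = 4πR_⋆²σT_⋆⁴ = 4π(6.96×10⁸)² × 5.67×10⁻⁸ × (6560)⁴ = 6.39×10²⁶ W.
S = L/(4πd²) = 953 W m⁻².
Energy balance: absorbed = emitted ⇒ πR²·S(1−A) = 4πR²·σT_eq⁴, so T_eq⁴ = S(1−A)/(4σ).
T_eq = [953 × 0.26 / (4 × 5.67×10⁻⁸)]^(1/4) = (1.09×10⁹)^(1/4) = 182 K.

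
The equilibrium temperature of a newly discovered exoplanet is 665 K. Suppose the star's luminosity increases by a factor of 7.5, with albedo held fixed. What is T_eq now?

T_eq ≈ 1100 K

T_eq ∝ L^(1/4) · d^(−1/2).
T′ = 665 × 7.5^(1/4) = 1100 K.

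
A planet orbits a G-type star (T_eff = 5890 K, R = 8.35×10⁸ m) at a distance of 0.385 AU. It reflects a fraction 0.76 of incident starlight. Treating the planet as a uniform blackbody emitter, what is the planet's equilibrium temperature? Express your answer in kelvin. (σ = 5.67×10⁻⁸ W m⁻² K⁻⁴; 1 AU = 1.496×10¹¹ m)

T_eq ≈ 351 K

d = 0.385 AU = 5.76×10¹⁰ m.
L = 4πR_⋆²σT_⋆⁴ = 4π(8.35×10⁸)² × 5.67×10⁻⁸ × (5890)⁴ = 5.98×10²⁶ W.
S = L/(4πd²) = 1.43×10⁴ W m⁻².
Energy balance: absorbed = emitted ⇒ πR²·S(1−A) = 4πR²·σT_eq⁴, so T_eq⁴ = S(1−A)/(4σ).
T_eq = [1.43×10⁴ × 0.24 / (4 × 5.67×10⁻⁸)]^(1/4) = (1.52×10¹⁰)^(1/4) = 351 K.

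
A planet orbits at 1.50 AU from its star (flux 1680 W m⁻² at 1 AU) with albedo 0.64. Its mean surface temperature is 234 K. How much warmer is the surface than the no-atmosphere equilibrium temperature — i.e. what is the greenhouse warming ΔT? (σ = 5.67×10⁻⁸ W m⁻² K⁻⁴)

S = 1680/1.50² = 746.7 W m⁻².
T_eq = [S(1−A)/(4σ)]^(1/4) = [746.7×0.36/(4×5.67×10⁻⁸)]^(1/4) = 185.5 K.
ΔT = T_surf − T_eq = 234 − 185.5.

ΔT ≈ 48.5 K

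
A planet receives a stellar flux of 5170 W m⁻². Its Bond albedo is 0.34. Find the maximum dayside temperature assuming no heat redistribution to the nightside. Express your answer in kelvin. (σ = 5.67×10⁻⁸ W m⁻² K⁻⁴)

T_ss ≈ 495 K

With no redistribution each surface element balances locally: S(1−A) = σT⁴.
T = [5170 × 0.66 / 5.67×10⁻⁸]^(1/4) = (6.02×10¹⁰)^(1/4) = 495 K.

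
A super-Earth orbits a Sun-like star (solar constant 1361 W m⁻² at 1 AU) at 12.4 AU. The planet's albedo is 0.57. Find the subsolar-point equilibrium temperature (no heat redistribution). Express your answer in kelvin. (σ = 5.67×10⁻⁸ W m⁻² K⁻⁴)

T_ss ≈ 90.5 K

Flux at 12.4 AU: S = 1361/12.4² = 8.85 W m⁻².
At the subsolar point the surface absorbs S(1−A) and emits σT⁴ per unit area — no factor of 4, since only the local patch is in balance.
T = [8.85 × 0.43 / 5.67×10⁻⁸]^(1/4) = (6.71×10⁷)^(1/4) = 90.5 K.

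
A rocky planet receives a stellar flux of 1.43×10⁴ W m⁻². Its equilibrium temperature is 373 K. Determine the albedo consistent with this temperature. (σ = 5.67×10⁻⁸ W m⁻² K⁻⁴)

A ≈ 0.69

From T_eq⁴ = S(1−A)/(4σ): 1−A = 4σT_eq⁴/S.
1−A = 4 × 5.67×10⁻⁸ × (373)⁴ / 1.43×10⁴ = 0.307.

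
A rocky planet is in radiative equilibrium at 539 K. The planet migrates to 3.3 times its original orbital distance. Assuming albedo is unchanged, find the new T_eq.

T_eq ∝ L^(1/4) · d^(−1/2).
T′ = 539 / 3.3^(1/2) = 297 K.

T_eq ≈ 297 K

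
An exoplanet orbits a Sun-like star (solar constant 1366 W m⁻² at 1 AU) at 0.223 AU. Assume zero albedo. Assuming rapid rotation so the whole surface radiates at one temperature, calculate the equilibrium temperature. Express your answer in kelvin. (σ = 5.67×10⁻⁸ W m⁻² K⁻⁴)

T_eq ≈ 590 K

Flux at 0.223 AU: S = 1366/0.223² = 2.75×10⁴ W m⁻².
Energy balance: absorbed = emitted ⇒ πR²·S(1−A) = 4πR²·σT_eq⁴, so T_eq⁴ = S(1−A)/(4σ).
T_eq = [2.75×10⁴ × 1.00 / (4 × 5.67×10⁻⁸)]^(1/4) = (1.21×10¹¹)^(1/4) = 590 K.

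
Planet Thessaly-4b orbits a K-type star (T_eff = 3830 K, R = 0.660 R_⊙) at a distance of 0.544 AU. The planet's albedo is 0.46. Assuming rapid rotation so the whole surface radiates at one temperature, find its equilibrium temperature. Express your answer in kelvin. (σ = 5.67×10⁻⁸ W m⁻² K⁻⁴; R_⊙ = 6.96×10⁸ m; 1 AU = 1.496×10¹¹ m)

R_⋆ = 0.660 × 6.96×10⁸ = 4.59×10⁸ m.
d = 0.544 AU = 8.14×10¹⁰ m.
L = 4πR_⋆²σT_⋆⁴ = 4π(4.59×10⁸)² × 5.67×10⁻⁸ × (3830)⁴ = 3.24×10²⁵ W.
S = L/(4πd²) = 389 W m⁻².
Energy balance: absorbed = emitted ⇒ πR²·S(1−A) = 4πR²·σT_eq⁴, so T_eq⁴ = S(1−A)/(4σ).
T_eq = [389 × 0.54 / (4 × 5.67×10⁻⁸)]^(1/4) = (9.25×10⁸)^(1/4) = 174 K.

T_eq ≈ 174 K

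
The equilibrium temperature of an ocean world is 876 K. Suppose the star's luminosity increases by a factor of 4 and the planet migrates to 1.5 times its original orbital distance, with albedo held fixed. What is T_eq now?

T_eq ≈ 1010 K

T_eq ∝ L^(1/4) · d^(−1/2).
T′ = 876 × 4^(1/4) / 1.5^(1/2) = 1010 K.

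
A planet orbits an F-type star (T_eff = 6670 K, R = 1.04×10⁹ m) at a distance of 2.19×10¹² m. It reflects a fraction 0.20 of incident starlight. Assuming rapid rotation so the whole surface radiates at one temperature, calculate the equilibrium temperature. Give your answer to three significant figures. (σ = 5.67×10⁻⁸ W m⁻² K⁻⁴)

L = 4πR_⋆²σT_⋆⁴ = 4π(1.04×10⁹)² × 5.67×10⁻⁸ × (6670)⁴ = 1.53×10²⁷ W.
S = L/(4πd²) = 25.3 W m⁻².
Energy balance: absorbed = emitted ⇒ πR²·S(1−A) = 4πR²·σT_eq⁴, so T_eq⁴ = S(1−A)/(4σ).
T_eq = [25.3 × 0.80 / (4 × 5.67×10⁻⁸)]^(1/4) = (8.93×10⁷)^(1/4) = 97.2 K.

T_eq ≈ 97.2 K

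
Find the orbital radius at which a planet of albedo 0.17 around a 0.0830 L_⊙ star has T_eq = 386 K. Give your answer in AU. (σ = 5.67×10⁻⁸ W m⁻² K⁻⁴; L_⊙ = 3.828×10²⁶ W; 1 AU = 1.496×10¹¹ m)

d ≈ 0.136 AU

L = 0.0830 × 3.828×10²⁶ = 3.18×10²⁵ W.
From T_eq⁴ = L(1−A)/(16πσd²): d = √[L(1−A)/(16πσT_eq⁴)].
d = √[3.18×10²⁵ × 0.83 / (16π × 5.67×10⁻⁸ × (386)⁴)] = 2.04×10¹⁰ m = 0.136 AU.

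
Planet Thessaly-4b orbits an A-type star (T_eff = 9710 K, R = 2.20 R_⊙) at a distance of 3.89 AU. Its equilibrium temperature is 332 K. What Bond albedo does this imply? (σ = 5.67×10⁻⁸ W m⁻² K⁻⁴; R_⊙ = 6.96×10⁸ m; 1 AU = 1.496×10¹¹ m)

R_⋆ = 2.20 × 6.96×10⁸ = 1.53×10⁹ m.
d = 3.89 AU = 5.82×10¹¹ m.
L = 4πR_⋆²σT_⋆⁴ = 4π(1.53×10⁹)² × 5.67×10⁻⁸ × (9710)⁴ = 1.49×10²⁸ W.
S = L/(4πd²) = 3490 W m⁻².
From T_eq⁴ = S(1−A)/(4σ): 1−A = 4σT_eq⁴/S.
1−A = 4 × 5.67×10⁻⁸ × (332)⁴ / 3490 = 0.790.

A ≈ 0.21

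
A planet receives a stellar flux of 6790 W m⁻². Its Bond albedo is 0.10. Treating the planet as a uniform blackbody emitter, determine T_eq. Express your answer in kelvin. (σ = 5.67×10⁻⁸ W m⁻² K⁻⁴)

T_eq ≈ 405 K

Energy balance: absorbed = emitted ⇒ πR²·S(1−A) = 4πR²·σT_eq⁴, so T_eq⁴ = S(1−A)/(4σ).
T_eq = [6790 × 0.90 / (4 × 5.67×10⁻⁸)]^(1/4) = (2.69×10¹⁰)^(1/4) = 405 K.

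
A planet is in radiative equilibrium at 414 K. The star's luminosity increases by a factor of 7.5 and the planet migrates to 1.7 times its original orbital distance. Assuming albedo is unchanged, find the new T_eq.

T_eq ≈ 525 K

T_eq ∝ L^(1/4) · d^(−1/2).
T′ = 414 × 7.5^(1/4) / 1.7^(1/2) = 525 K.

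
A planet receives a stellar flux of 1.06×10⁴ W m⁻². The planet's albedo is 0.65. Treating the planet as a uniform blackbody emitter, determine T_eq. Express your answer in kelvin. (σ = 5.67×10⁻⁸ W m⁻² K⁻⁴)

T_eq ≈ 358 K

Energy balance: absorbed = emitted ⇒ πR²·S(1−A) = 4πR²·σT_eq⁴, so T_eq⁴ = S(1−A)/(4σ).
T_eq = [1.06×10⁴ × 0.35 / (4 × 5.67×10⁻⁸)]^(1/4) = (1.64×10¹⁰)^(1/4) = 358 K.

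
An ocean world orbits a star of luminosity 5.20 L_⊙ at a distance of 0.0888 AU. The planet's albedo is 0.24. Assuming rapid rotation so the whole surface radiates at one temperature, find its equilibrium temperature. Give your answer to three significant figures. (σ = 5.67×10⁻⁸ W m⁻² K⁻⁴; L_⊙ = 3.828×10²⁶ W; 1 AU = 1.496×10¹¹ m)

T_eq ≈ 1320 K

d = 0.0888 AU = 1.33×10¹⁰ m.
L = 5.20 × 3.828×10²⁶ = 1.99×10²⁷ W.
Flux: S = L/(4πd²) = 1.99×10²⁷/(4π×(1.33×10¹⁰)²) = 8.98×10⁵ W m⁻².
Energy balance: absorbed = emitted ⇒ πR²·S(1−A) = 4πR²·σT_eq⁴, so T_eq⁴ = S(1−A)/(4σ).
T_eq = [8.98×10⁵ × 0.76 / (4 × 5.67×10⁻⁸)]^(1/4) = (3.01×10¹²)^(1/4) = 1320 K.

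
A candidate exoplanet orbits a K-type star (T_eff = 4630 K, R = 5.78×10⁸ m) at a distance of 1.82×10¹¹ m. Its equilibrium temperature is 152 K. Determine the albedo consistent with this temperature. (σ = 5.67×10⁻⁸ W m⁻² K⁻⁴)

A ≈ 0.54

L = 4πR_⋆²σT_⋆⁴ = 4π(5.78×10⁸)² × 5.67×10⁻⁸ × (4630)⁴ = 1.09×10²⁶ W.
S = L/(4πd²) = 263 W m⁻².
From T_eq⁴ = S(1−A)/(4σ): 1−A = 4σT_eq⁴/S.
1−A = 4 × 5.67×10⁻⁸ × (152)⁴ / 263 = 0.461.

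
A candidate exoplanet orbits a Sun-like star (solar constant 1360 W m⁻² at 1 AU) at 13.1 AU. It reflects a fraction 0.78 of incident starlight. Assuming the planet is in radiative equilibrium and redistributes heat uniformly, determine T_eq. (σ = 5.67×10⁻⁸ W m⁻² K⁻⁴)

T_eq ≈ 52.7 K

Flux at 13.1 AU: S = 1360/13.1² = 7.92 W m⁻².
Energy balance: absorbed = emitted ⇒ πR²·S(1−A) = 4πR²·σT_eq⁴, so T_eq⁴ = S(1−A)/(4σ).
T_eq = [7.92 × 0.22 / (4 × 5.67×10⁻⁸)]^(1/4) = (7.69×10⁶)^(1/4) = 52.7 K.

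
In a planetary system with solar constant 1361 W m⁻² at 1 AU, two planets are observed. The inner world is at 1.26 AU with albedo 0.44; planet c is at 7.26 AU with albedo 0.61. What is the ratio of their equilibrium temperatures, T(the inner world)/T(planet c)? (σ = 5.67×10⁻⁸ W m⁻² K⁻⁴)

T_eq = [S₀(1−A)/(4σd²)]^(1/4), so T ∝ (1−A)^(1/4) / √d.
T₁ = [1361×0.56/(4×5.67×10⁻⁸×1.26²)]^(1/4) = 214.49 K.
T₂ = [1361×0.39/(4×5.67×10⁻⁸×7.26²)]^(1/4) = 81.63 K.

T₁/T₂ ≈ 2.628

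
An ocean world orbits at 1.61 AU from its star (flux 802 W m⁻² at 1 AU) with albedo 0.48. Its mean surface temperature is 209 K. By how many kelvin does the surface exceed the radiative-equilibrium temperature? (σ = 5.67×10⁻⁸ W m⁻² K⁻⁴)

ΔT ≈ 45.8 K

S = 802/1.61² = 309.4 W m⁻².
T_eq = [S(1−A)/(4σ)]^(1/4) = [309.4×0.52/(4×5.67×10⁻⁸)]^(1/4) = 163.2 K.
ΔT = T_surf − T_eq = 209 − 163.2.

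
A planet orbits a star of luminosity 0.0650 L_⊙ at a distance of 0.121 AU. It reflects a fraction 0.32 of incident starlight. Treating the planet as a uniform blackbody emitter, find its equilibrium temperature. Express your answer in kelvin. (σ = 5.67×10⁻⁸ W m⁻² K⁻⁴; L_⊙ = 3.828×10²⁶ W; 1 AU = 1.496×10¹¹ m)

d = 0.121 AU = 1.81×10¹⁰ m.
L = 0.0650 × 3.828×10²⁶ = 2.49×10²⁵ W.
Flux: S = L/(4πd²) = 2.49×10²⁵/(4π×(1.81×10¹⁰)²) = 6040 W m⁻².
Energy balance: absorbed = emitted ⇒ πR²·S(1−A) = 4πR²·σT_eq⁴, so T_eq⁴ = S(1−A)/(4σ).
T_eq = [6040 × 0.68 / (4 × 5.67×10⁻⁸)]^(1/4) = (1.81×10¹⁰)^(1/4) = 367 K.

T_eq ≈ 367 K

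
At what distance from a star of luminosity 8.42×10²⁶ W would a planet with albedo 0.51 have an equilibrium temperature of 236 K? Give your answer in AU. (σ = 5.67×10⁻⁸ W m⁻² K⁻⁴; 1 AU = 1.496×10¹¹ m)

From T_eq⁴ = L(1−A)/(16πσd²): d = √[L(1−A)/(16πσT_eq⁴)].
d = √[8.42×10²⁶ × 0.49 / (16π × 5.67×10⁻⁸ × (236)⁴)] = 2.16×10¹¹ m = 1.44 AU.

d ≈ 1.44 AU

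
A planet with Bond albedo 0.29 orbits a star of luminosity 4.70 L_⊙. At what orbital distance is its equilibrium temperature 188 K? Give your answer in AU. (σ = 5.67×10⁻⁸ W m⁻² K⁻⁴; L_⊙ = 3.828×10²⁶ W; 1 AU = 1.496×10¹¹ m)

L = 4.70 × 3.828×10²⁶ = 1.80×10²⁷ W.
From T_eq⁴ = L(1−A)/(16πσd²): d = √[L(1−A)/(16πσT_eq⁴)].
d = √[1.80×10²⁷ × 0.71 / (16π × 5.67×10⁻⁸ × (188)⁴)] = 5.99×10¹¹ m = 4.00 AU.

d ≈ 4.00 AU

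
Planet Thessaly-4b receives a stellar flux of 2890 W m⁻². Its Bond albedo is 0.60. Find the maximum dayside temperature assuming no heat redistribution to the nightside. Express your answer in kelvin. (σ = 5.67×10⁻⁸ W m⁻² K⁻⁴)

With no redistribution each surface element balances locally: S(1−A) = σT⁴.
T = [2890 × 0.40 / 5.67×10⁻⁸]^(1/4) = (2.04×10¹⁰)^(1/4) = 378 K.

T_ss ≈ 378 K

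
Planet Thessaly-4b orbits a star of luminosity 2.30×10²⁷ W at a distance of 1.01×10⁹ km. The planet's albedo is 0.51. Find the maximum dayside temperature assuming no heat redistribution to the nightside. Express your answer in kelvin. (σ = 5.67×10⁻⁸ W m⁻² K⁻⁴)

T_ss ≈ 198 K

d = 1.01×10⁹ km = 1.01×10¹² m.
Flux: S = L/(4πd²) = 2.30×10²⁷/(4π×(1.01×10¹²)²) = 179 W m⁻².
With no redistribution each surface element balances locally: S(1−A) = σT⁴.
T = [179 × 0.49 / 5.67×10⁻⁸]^(1/4) = (1.55×10⁹)^(1/4) = 198 K.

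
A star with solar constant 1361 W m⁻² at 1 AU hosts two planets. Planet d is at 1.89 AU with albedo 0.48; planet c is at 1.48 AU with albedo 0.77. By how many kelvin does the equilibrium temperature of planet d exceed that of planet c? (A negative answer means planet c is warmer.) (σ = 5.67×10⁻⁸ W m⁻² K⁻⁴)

ΔT ≈ 13.5 K

T_eq = [S₀(1−A)/(4σd²)]^(1/4), so T ∝ (1−A)^(1/4) / √d.
T₁ = [1361×0.52/(4×5.67×10⁻⁸×1.89²)]^(1/4) = 171.92 K.
T₂ = [1361×0.23/(4×5.67×10⁻⁸×1.48²)]^(1/4) = 158.44 K.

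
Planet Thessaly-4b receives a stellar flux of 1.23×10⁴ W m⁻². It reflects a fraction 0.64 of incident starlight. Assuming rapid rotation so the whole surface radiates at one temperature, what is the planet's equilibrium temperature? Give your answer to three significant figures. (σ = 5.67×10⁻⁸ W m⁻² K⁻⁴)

Energy balance: absorbed = emitted ⇒ πR²·S(1−A) = 4πR²·σT_eq⁴, so T_eq⁴ = S(1−A)/(4σ).
T_eq = [1.23×10⁴ × 0.36 / (4 × 5.67×10⁻⁸)]^(1/4) = (1.95×10¹⁰)^(1/4) = 374 K.

T_eq ≈ 374 K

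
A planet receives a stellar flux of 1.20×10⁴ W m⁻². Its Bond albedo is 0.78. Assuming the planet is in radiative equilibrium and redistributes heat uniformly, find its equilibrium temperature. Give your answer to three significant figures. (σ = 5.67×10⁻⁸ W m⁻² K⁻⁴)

Energy balance: absorbed = emitted ⇒ πR²·S(1−A) = 4πR²·σT_eq⁴, so T_eq⁴ = S(1−A)/(4σ).
T_eq = [1.20×10⁴ × 0.22 / (4 × 5.67×10⁻⁸)]^(1/4) = (1.16×10¹⁰)^(1/4) = 328 K.

T_eq ≈ 328 K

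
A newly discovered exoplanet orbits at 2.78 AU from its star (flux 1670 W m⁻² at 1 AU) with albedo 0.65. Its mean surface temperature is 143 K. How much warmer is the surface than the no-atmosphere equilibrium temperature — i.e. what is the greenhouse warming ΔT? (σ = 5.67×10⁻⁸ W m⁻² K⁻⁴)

ΔT ≈ 7.9 K

S = 1670/2.78² = 216.1 W m⁻².
T_eq = [S(1−A)/(4σ)]^(1/4) = [216.1×0.35/(4×5.67×10⁻⁸)]^(1/4) = 135.1 K.
ΔT = T_surf − T_eq = 143 − 135.1.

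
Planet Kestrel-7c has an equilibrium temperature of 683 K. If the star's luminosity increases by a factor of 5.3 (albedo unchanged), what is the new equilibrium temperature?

T_eq ≈ 1040 K

T_eq ∝ L^(1/4) · d^(−1/2).
T′ = 683 × 5.3^(1/4) = 1040 K.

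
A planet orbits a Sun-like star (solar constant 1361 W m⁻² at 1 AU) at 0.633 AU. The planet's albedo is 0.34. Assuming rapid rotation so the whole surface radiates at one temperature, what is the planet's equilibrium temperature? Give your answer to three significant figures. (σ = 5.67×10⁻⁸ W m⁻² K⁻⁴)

Flux at 0.633 AU: S = 1361/0.633² = 3400 W m⁻².
Energy balance: absorbed = emitted ⇒ πR²·S(1−A) = 4πR²·σT_eq⁴, so T_eq⁴ = S(1−A)/(4σ).
T_eq = [3400 × 0.66 / (4 × 5.67×10⁻⁸)]^(1/4) = (9.88×10⁹)^(1/4) = 315 K.

T_eq ≈ 315 K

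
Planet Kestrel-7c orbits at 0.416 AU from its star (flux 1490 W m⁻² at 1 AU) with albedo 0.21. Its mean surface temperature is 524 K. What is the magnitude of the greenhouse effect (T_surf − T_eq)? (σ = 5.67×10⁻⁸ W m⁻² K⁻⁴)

ΔT ≈ 107.9 K

S = 1490/0.416² = 8610 W m⁻².
T_eq = [S(1−A)/(4σ)]^(1/4) = [8610×0.79/(4×5.67×10⁻⁸)]^(1/4) = 416.1 K.
ΔT = T_surf − T_eq = 524 − 416.1.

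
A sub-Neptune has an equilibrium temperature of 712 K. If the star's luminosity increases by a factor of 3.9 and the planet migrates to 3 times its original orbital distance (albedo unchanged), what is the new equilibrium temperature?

T_eq ≈ 578 K

T_eq ∝ L^(1/4) · d^(−1/2).
T′ = 712 × 3.9^(1/4) / 3^(1/2) = 578 K.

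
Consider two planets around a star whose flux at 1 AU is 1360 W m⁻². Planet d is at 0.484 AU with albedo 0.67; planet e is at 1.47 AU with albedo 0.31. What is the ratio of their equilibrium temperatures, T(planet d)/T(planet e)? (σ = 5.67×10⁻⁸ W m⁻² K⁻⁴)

T₁/T₂ ≈ 1.449

T_eq = [S₀(1−A)/(4σd²)]^(1/4), so T ∝ (1−A)^(1/4) / √d.
T₁ = [1360×0.33/(4×5.67×10⁻⁸×0.484²)]^(1/4) = 303.17 K.
T₂ = [1360×0.69/(4×5.67×10⁻⁸×1.47²)]^(1/4) = 209.18 K.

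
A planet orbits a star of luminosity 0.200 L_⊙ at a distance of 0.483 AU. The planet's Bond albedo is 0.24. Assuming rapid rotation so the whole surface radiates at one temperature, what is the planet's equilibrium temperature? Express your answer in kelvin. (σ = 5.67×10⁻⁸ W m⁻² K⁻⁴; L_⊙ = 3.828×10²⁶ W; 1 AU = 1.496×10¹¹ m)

d = 0.483 AU = 7.23×10¹⁰ m.
L = 0.200 × 3.828×10²⁶ = 7.66×10²⁵ W.
Flux: S = L/(4πd²) = 7.66×10²⁵/(4π×(7.23×10¹⁰)²) = 1170 W m⁻².
Energy balance: absorbed = emitted ⇒ πR²·S(1−A) = 4πR²·σT_eq⁴, so T_eq⁴ = S(1−A)/(4σ).
T_eq = [1170 × 0.76 / (4 × 5.67×10⁻⁸)]^(1/4) = (3.91×10⁹)^(1/4) = 250 K.

T_eq ≈ 250 K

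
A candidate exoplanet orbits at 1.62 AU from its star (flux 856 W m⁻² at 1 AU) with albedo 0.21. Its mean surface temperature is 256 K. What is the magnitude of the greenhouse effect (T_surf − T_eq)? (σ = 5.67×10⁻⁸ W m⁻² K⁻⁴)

S = 856/1.62² = 326.2 W m⁻².
T_eq = [S(1−A)/(4σ)]^(1/4) = [326.2×0.79/(4×5.67×10⁻⁸)]^(1/4) = 183.6 K.
ΔT = T_surf − T_eq = 256 − 183.6.

ΔT ≈ 72.4 K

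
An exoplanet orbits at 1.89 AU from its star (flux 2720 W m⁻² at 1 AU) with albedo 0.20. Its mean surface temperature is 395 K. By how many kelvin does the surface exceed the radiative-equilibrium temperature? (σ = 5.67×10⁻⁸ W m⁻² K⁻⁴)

S = 2720/1.89² = 761.5 W m⁻².
T_eq = [S(1−A)/(4σ)]^(1/4) = [761.5×0.80/(4×5.67×10⁻⁸)]^(1/4) = 227.7 K.
ΔT = T_surf − T_eq = 395 − 227.7.

ΔT ≈ 167.3 K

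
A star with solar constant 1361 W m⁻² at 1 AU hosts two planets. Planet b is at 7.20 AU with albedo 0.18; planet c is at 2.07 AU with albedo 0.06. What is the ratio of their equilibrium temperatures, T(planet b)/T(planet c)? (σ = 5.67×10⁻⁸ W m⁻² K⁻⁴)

T₁/T₂ ≈ 0.518

T_eq = [S₀(1−A)/(4σd²)]^(1/4), so T ∝ (1−A)^(1/4) / √d.
T₁ = [1361×0.82/(4×5.67×10⁻⁸×7.20²)]^(1/4) = 98.71 K.
T₂ = [1361×0.94/(4×5.67×10⁻⁸×2.07²)]^(1/4) = 190.48 K.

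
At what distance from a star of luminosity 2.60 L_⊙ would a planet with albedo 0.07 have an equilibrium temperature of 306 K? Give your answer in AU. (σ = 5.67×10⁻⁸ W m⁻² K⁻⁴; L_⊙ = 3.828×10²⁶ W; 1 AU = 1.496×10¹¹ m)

L = 2.60 × 3.828×10²⁶ = 9.95×10²⁶ W.
From T_eq⁴ = L(1−A)/(16πσd²): d = √[L(1−A)/(16πσT_eq⁴)].
d = √[9.95×10²⁶ × 0.93 / (16π × 5.67×10⁻⁸ × (306)⁴)] = 1.92×10¹¹ m = 1.29 AU.

d ≈ 1.29 AU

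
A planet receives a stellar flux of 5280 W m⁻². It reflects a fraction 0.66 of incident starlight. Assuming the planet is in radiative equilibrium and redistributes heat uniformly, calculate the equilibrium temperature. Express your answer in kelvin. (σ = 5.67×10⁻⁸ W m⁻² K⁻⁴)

Energy balance: absorbed = emitted ⇒ πR²·S(1−A) = 4πR²·σT_eq⁴, so T_eq⁴ = S(1−A)/(4σ).
T_eq = [5280 × 0.34 / (4 × 5.67×10⁻⁸)]^(1/4) = (7.92×10⁹)^(1/4) = 298 K.

T_eq ≈ 298 K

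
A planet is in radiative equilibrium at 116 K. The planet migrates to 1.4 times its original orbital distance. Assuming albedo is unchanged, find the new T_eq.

T_eq ≈ 98.0 K

T_eq ∝ L^(1/4) · d^(−1/2).
T′ = 116 / 1.4^(1/2) = 98.0 K.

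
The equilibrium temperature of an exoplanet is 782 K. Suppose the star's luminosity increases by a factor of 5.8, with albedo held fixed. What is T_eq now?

T_eq ≈ 1210 K

T_eq ∝ L^(1/4) · d^(−1/2).
T′ = 782 × 5.8^(1/4) = 1210 K.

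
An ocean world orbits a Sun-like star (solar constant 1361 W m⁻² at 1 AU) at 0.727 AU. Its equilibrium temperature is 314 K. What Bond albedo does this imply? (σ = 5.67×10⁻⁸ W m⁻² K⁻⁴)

A ≈ 0.14

Flux at 0.727 AU: S = 1361/0.727² = 2580 W m⁻².
From T_eq⁴ = S(1−A)/(4σ): 1−A = 4σT_eq⁴/S.
1−A = 4 × 5.67×10⁻⁸ × (314)⁴ / 2580 = 0.856.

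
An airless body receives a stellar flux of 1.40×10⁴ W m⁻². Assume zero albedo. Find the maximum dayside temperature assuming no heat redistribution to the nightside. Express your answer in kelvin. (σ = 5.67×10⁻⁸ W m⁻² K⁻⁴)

T_ss ≈ 705 K

With no redistribution each surface element balances locally: S(1−A) = σT⁴.
T = [1.40×10⁴ × 1.00 / 5.67×10⁻⁸]^(1/4) = (2.47×10¹¹)^(1/4) = 705 K.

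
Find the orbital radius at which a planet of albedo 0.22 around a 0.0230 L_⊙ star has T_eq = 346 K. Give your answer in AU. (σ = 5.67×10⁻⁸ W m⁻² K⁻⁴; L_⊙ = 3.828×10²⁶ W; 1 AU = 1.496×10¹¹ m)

d ≈ 0.0867 AU

L = 0.0230 × 3.828×10²⁶ = 8.80×10²⁴ W.
From T_eq⁴ = L(1−A)/(16πσd²): d = √[L(1−A)/(16πσT_eq⁴)].
d = √[8.80×10²⁴ × 0.78 / (16π × 5.67×10⁻⁸ × (346)⁴)] = 1.30×10¹⁰ m = 0.0867 AU.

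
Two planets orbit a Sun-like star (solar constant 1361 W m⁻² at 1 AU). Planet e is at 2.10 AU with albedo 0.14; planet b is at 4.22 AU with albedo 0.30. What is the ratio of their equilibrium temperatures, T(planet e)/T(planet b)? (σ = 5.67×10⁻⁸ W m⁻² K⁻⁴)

T_eq = [S₀(1−A)/(4σd²)]^(1/4), so T ∝ (1−A)^(1/4) / √d.
T₁ = [1361×0.86/(4×5.67×10⁻⁸×2.10²)]^(1/4) = 184.96 K.
T₂ = [1361×0.70/(4×5.67×10⁻⁸×4.22²)]^(1/4) = 123.93 K.

T₁/T₂ ≈ 1.492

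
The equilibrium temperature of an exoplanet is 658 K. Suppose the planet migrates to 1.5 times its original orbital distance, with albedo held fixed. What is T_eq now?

T_eq ∝ L^(1/4) · d^(−1/2).
T′ = 658 / 1.5^(1/2) = 537 K.

T_eq ≈ 537 K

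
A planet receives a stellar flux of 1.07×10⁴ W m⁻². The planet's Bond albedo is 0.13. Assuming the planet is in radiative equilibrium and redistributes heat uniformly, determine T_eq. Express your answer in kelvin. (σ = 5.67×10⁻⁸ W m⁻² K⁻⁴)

T_eq ≈ 450 K

Energy balance: absorbed = emitted ⇒ πR²·S(1−A) = 4πR²·σT_eq⁴, so T_eq⁴ = S(1−A)/(4σ).
T_eq = [1.07×10⁴ × 0.87 / (4 × 5.67×10⁻⁸)]^(1/4) = (4.10×10¹⁰)^(1/4) = 450 K.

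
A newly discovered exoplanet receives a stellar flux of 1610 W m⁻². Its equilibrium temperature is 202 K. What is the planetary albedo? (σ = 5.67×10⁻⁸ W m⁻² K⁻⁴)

A ≈ 0.77

From T_eq⁴ = S(1−A)/(4σ): 1−A = 4σT_eq⁴/S.
1−A = 4 × 5.67×10⁻⁸ × (202)⁴ / 1610 = 0.235.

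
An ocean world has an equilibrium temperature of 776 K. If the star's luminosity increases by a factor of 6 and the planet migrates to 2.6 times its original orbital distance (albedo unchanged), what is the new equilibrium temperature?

T_eq ∝ L^(1/4) · d^(−1/2).
T′ = 776 × 6^(1/4) / 2.6^(1/2) = 753 K.

T_eq ≈ 753 K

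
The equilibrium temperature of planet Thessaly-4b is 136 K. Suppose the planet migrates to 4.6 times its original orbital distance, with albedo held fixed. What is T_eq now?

T_eq ∝ L^(1/4) · d^(−1/2).
T′ = 136 / 4.6^(1/2) = 63.4 K.

T_eq ≈ 63.4 K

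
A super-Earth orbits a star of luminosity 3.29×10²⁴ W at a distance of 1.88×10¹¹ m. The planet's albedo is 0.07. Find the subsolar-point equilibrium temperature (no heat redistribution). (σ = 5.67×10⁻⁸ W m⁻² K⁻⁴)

Flux: S = L/(4πd²) = 3.29×10²⁴/(4π×(1.88×10¹¹)²) = 7.41 W m⁻².
At the subsolar point the surface absorbs S(1−A) and emits σT⁴ per unit area — no factor of 4, since only the local patch is in balance.
T = [7.41 × 0.93 / 5.67×10⁻⁸]^(1/4) = (1.21×10⁸)^(1/4) = 105 K.

T_ss ≈ 105 K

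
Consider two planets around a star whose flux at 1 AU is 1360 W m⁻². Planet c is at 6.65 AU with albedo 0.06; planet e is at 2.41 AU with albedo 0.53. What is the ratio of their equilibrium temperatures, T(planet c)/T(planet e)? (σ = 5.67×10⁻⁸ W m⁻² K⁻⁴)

T₁/T₂ ≈ 0.716

T_eq = [S₀(1−A)/(4σd²)]^(1/4), so T ∝ (1−A)^(1/4) / √d.
T₁ = [1360×0.94/(4×5.67×10⁻⁸×6.65²)]^(1/4) = 106.25 K.
T₂ = [1360×0.47/(4×5.67×10⁻⁸×2.41²)]^(1/4) = 148.42 K.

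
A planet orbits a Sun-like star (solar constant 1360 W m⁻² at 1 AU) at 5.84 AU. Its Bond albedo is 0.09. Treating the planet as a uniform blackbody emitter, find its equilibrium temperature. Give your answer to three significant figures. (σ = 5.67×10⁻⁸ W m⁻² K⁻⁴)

T_eq ≈ 112 K

Flux at 5.84 AU: S = 1360/5.84² = 39.9 W m⁻².
Energy balance: absorbed = emitted ⇒ πR²·S(1−A) = 4πR²·σT_eq⁴, so T_eq⁴ = S(1−A)/(4σ).
T_eq = [39.9 × 0.91 / (4 × 5.67×10⁻⁸)]^(1/4) = (1.60×10⁸)^(1/4) = 112 K.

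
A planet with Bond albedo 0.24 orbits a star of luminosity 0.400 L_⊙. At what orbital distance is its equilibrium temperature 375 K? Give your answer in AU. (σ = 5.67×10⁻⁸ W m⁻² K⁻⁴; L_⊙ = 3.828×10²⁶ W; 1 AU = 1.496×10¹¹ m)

d ≈ 0.304 AU

L = 0.400 × 3.828×10²⁶ = 1.53×10²⁶ W.
From T_eq⁴ = L(1−A)/(16πσd²): d = √[L(1−A)/(16πσT_eq⁴)].
d = √[1.53×10²⁶ × 0.76 / (16π × 5.67×10⁻⁸ × (375)⁴)] = 4.54×10¹⁰ m = 0.304 AU.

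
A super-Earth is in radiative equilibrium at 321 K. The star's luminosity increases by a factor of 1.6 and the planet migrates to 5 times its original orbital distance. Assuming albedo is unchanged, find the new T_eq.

T_eq ∝ L^(1/4) · d^(−1/2).
T′ = 321 × 1.6^(1/4) / 5^(1/2) = 161 K.

T_eq ≈ 161 K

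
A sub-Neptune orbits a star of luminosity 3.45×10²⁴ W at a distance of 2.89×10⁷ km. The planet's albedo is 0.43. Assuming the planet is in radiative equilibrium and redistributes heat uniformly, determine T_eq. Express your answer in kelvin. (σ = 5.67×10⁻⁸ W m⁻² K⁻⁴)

T_eq ≈ 170 K

d = 2.89×10⁷ km = 2.89×10¹⁰ m.
Flux: S = L/(4πd²) = 3.45×10²⁴/(4π×(2.89×10¹⁰)²) = 329 W m⁻².
Energy balance: absorbed = emitted ⇒ πR²·S(1−A) = 4πR²·σT_eq⁴, so T_eq⁴ = S(1−A)/(4σ).
T_eq = [329 × 0.57 / (4 × 5.67×10⁻⁸)]^(1/4) = (8.26×10⁸)^(1/4) = 170 K.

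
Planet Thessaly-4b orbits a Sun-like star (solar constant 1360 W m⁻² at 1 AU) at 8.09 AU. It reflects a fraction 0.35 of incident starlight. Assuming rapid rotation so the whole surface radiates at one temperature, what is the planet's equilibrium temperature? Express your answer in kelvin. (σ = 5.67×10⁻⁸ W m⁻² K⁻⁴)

T_eq ≈ 87.8 K

Flux at 8.09 AU: S = 1360/8.09² = 20.8 W m⁻².
Energy balance: absorbed = emitted ⇒ πR²·S(1−A) = 4πR²·σT_eq⁴, so T_eq⁴ = S(1−A)/(4σ).
T_eq = [20.8 × 0.65 / (4 × 5.67×10⁻⁸)]^(1/4) = (5.96×10⁷)^(1/4) = 87.8 K.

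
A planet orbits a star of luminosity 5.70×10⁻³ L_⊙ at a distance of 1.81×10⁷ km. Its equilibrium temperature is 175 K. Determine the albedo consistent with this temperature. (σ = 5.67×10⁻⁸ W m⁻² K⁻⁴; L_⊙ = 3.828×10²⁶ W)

A ≈ 0.60

d = 1.81×10⁷ km = 1.81×10¹⁰ m.
L = 5.70×10⁻³ × 3.828×10²⁶ = 2.18×10²⁴ W.
Flux: S = L/(4πd²) = 2.18×10²⁴/(4π×(1.81×10¹⁰)²) = 530 W m⁻².
From T_eq⁴ = S(1−A)/(4σ): 1−A = 4σT_eq⁴/S.
1−A = 4 × 5.67×10⁻⁸ × (175)⁴ / 530 = 0.401.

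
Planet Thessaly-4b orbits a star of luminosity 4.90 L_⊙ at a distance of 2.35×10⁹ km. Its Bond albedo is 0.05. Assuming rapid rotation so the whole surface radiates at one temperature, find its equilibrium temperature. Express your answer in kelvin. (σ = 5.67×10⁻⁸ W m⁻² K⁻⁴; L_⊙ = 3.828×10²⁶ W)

T_eq ≈ 103 K

d = 2.35×10⁹ km = 2.35×10¹² m.
L = 4.90 × 3.828×10²⁶ = 1.88×10²⁷ W.
Flux: S = L/(4πd²) = 1.88×10²⁷/(4π×(2.35×10¹²)²) = 27.0 W m⁻².
Energy balance: absorbed = emitted ⇒ πR²·S(1−A) = 4πR²·σT_eq⁴, so T_eq⁴ = S(1−A)/(4σ).
T_eq = [27.0 × 0.95 / (4 × 5.67×10⁻⁸)]^(1/4) = (1.13×10⁸)^(1/4) = 103 K.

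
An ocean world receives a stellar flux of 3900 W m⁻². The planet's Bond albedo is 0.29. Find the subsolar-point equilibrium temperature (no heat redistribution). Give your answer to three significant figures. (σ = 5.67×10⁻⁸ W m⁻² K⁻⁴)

T_ss ≈ 470 K

At the subsolar point the surface absorbs S(1−A) and emits σT⁴ per unit area — no factor of 4, since only the local patch is in balance.
T = [3900 × 0.71 / 5.67×10⁻⁸]^(1/4) = (4.88×10¹⁰)^(1/4) = 470 K.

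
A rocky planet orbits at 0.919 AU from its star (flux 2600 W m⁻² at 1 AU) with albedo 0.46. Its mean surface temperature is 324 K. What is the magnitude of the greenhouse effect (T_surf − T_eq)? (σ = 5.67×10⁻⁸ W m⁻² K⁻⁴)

ΔT ≈ 31.4 K

S = 2600/0.919² = 3079 W m⁻².
T_eq = [S(1−A)/(4σ)]^(1/4) = [3079×0.54/(4×5.67×10⁻⁸)]^(1/4) = 292.6 K.
ΔT = T_surf − T_eq = 324 − 292.6.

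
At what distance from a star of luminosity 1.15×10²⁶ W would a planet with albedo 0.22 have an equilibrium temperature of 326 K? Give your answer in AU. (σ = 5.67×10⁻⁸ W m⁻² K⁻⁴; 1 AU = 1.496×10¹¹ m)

From T_eq⁴ = L(1−A)/(16πσd²): d = √[L(1−A)/(16πσT_eq⁴)].
d = √[1.15×10²⁶ × 0.78 / (16π × 5.67×10⁻⁸ × (326)⁴)] = 5.28×10¹⁰ m = 0.353 AU.

d ≈ 0.353 AU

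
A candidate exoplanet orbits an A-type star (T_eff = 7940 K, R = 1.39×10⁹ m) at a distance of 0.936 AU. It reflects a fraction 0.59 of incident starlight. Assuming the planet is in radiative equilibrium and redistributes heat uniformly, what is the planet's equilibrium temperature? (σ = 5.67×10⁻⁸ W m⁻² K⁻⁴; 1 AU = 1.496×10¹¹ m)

d = 0.936 AU = 1.40×10¹¹ m.
L = 4πR_⋆²σT_⋆⁴ = 4π(1.39×10⁹)² × 5.67×10⁻⁸ × (7940)⁴ = 5.47×10²⁷ W.
S = L/(4πd²) = 2.22×10⁴ W m⁻².
Energy balance: absorbed = emitted ⇒ πR²·S(1−A) = 4πR²·σT_eq⁴, so T_eq⁴ = S(1−A)/(4σ).
T_eq = [2.22×10⁴ × 0.41 / (4 × 5.67×10⁻⁸)]^(1/4) = (4.01×10¹⁰)^(1/4) = 448 K.

T_eq ≈ 448 K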